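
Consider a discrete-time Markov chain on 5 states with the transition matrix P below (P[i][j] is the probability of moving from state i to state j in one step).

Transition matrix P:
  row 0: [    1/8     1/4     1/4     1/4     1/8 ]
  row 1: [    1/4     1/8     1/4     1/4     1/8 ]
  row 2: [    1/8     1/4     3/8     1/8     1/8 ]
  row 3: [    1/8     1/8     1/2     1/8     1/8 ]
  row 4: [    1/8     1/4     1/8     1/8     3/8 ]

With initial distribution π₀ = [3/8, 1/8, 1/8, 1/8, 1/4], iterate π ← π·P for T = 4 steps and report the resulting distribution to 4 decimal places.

π = [0.1505, 0.2034, 0.3099, 0.1692, 0.1670]

t=0: π = [0.3750, 0.1250, 0.1250, 0.1250, 0.2500]
t=1: π = [0.1406, 0.2188, 0.2656, 0.1875, 0.1875]
t=2: π = [0.1523, 0.1992, 0.3066, 0.1699, 0.1719]
t=3: π = [0.1499, 0.2039, 0.3093, 0.1689, 0.1680]
t=4: π = [0.1505, 0.2034, 0.3099, 0.1692, 0.1670]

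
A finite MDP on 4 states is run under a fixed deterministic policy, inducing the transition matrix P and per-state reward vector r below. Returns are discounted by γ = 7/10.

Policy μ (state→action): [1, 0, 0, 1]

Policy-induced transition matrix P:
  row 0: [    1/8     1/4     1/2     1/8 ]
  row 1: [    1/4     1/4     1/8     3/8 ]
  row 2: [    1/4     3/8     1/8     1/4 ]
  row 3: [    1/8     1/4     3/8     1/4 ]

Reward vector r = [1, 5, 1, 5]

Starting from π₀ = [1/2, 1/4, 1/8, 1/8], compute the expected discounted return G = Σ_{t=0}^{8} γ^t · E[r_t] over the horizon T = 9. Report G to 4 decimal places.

t=0: π = [0.5000, 0.2500, 0.1250, 0.1250], E[r] = 2.5000, γ^t·E[r] = 2.500000, running G = 2.500000
t=1: π = [0.1719, 0.2656, 0.3438, 0.2188], E[r] = 2.9375, γ^t·E[r] = 2.056250, running G = 4.556250
t=2: π = [0.2012, 0.2930, 0.2441, 0.2617], E[r] = 3.2188, γ^t·E[r] = 1.577188, running G = 6.133438
t=3: π = [0.1921, 0.2805, 0.2659, 0.2615], E[r] = 3.1680, γ^t·E[r] = 1.086613, running G = 7.220051
t=4: π = [0.1933, 0.2832, 0.2624, 0.2610], E[r] = 3.1771, γ^t·E[r] = 0.762827, running G = 7.982878
t=5: π = [0.1932, 0.2828, 0.2627, 0.2612], E[r] = 3.1762, γ^t·E[r] = 0.533820, running G = 8.516698
t=6: π = [0.1932, 0.2828, 0.2628, 0.2612], E[r] = 3.1762, γ^t·E[r] = 0.373673, running G = 8.890372
t=7: π = [0.1932, 0.2828, 0.2627, 0.2612], E[r] = 3.1762, γ^t·E[r] = 0.261574, running G = 9.151946
t=8: π = [0.1932, 0.2828, 0.2628, 0.2612], E[r] = 3.1762, γ^t·E[r] = 0.183101, running G = 9.335048

G = 9.3350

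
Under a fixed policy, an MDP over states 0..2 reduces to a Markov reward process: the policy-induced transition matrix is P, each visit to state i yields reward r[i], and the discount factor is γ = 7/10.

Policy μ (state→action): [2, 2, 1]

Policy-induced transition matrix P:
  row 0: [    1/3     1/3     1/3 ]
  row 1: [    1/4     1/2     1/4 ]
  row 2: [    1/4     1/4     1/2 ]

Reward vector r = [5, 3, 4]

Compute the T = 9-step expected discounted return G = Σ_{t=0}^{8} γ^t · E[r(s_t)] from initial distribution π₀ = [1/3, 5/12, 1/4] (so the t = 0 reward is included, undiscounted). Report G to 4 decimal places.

G = 12.5000

t=0: π = [0.3333, 0.4167, 0.2500], E[r] = 3.9167, γ^t·E[r] = 3.916667, running G = 3.916667
t=1: π = [0.2778, 0.3819, 0.3403], E[r] = 3.8958, γ^t·E[r] = 2.727083, running G = 6.643750
t=2: π = [0.2731, 0.3686, 0.3582], E[r] = 3.9045, γ^t·E[r] = 1.913212, running G = 8.556962
t=3: π = [0.2728, 0.3649, 0.3623], E[r] = 3.9078, γ^t·E[r] = 1.340390, running G = 9.897351
t=4: π = [0.2727, 0.3640, 0.3633], E[r] = 3.9088, γ^t·E[r] = 0.938496, running G = 10.835847
t=5: π = [0.2727, 0.3637, 0.3636], E[r] = 3.9090, γ^t·E[r] = 0.656987, running G = 11.492834
t=6: π = [0.2727, 0.3637, 0.3636], E[r] = 3.9091, γ^t·E[r] = 0.459898, running G = 11.952733
t=7: π = [0.2727, 0.3636, 0.3636], E[r] = 3.9091, γ^t·E[r] = 0.321930, running G = 12.274663
t=8: π = [0.2727, 0.3636, 0.3636], E[r] = 3.9091, γ^t·E[r] = 0.225351, running G = 12.500014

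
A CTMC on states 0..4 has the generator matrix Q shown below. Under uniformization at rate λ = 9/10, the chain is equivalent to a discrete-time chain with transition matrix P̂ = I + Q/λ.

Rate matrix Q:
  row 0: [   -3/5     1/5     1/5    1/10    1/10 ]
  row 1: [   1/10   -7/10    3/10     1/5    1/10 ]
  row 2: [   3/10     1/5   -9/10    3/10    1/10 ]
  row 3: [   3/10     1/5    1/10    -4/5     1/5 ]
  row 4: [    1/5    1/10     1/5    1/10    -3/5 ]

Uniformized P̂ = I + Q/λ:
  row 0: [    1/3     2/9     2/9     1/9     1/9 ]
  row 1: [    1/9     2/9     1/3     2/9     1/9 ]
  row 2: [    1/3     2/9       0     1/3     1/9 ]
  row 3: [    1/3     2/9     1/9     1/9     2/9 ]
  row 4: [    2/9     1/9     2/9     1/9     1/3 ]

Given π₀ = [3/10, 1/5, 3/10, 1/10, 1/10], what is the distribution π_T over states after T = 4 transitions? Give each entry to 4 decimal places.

t=0: π = [0.3000, 0.2000, 0.3000, 0.1000, 0.1000]
t=1: π = [0.2778, 0.2111, 0.1667, 0.2000, 0.1444]
t=2: π = [0.2704, 0.2062, 0.1864, 0.1716, 0.1654]
t=3: π = [0.2691, 0.2038, 0.1846, 0.1754, 0.1669]
t=4: π = [0.2695, 0.2037, 0.1843, 0.1748, 0.1677]

π = [0.2695, 0.2037, 0.1843, 0.1748, 0.1677]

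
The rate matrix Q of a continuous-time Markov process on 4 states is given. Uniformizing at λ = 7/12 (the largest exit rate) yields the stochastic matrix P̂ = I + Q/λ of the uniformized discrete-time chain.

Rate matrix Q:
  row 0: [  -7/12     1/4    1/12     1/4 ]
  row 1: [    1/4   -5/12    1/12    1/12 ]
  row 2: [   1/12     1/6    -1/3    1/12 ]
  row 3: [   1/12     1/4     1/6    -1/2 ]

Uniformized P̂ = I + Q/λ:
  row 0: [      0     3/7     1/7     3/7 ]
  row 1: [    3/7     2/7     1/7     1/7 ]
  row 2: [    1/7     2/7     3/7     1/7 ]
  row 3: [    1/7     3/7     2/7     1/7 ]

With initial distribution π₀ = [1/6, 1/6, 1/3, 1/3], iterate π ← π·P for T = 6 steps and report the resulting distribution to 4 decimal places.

π = [0.2112, 0.3449, 0.2407, 0.2032]

t=0: π = [0.1667, 0.1667, 0.3333, 0.3333]
t=1: π = [0.1667, 0.3571, 0.2857, 0.1905]
t=2: π = [0.2211, 0.3367, 0.2517, 0.1905]
t=3: π = [0.2075, 0.3445, 0.2420, 0.2060]
t=4: π = [0.2116, 0.3448, 0.2414, 0.2021]
t=5: π = [0.2111, 0.3448, 0.2407, 0.2033]
t=6: π = [0.2112, 0.3449, 0.2407, 0.2032]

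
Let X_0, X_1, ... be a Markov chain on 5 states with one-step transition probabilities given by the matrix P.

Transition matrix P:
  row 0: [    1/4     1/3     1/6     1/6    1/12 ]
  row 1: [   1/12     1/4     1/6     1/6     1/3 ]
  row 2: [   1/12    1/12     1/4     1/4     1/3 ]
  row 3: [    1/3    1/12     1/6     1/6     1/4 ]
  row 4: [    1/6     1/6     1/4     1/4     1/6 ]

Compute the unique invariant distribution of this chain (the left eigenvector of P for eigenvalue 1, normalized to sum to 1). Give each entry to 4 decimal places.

π = [0.1840, 0.1784, 0.2029, 0.2029, 0.2318]

Balance equations π_j = Σ_i π_i·P[i][j]:
  π_0 = 1/4·π_0 + 1/12·π_1 + 1/12·π_2 + 1/3·π_3 + 1/6·π_4
  π_1 = 1/3·π_0 + 1/4·π_1 + 1/12·π_2 + 1/12·π_3 + 1/6·π_4
  π_2 = 1/6·π_0 + 1/6·π_1 + 1/4·π_2 + 1/6·π_3 + 1/4·π_4
  π_3 = 1/6·π_0 + 1/6·π_1 + 1/4·π_2 + 1/6·π_3 + 1/4·π_4
  normalize: π_0 + π_1 + π_2 + π_3 + π_4 = 1
Solving the linear system gives exactly π = [293/1592, 71/398, 323/1592, 323/1592, 369/1592].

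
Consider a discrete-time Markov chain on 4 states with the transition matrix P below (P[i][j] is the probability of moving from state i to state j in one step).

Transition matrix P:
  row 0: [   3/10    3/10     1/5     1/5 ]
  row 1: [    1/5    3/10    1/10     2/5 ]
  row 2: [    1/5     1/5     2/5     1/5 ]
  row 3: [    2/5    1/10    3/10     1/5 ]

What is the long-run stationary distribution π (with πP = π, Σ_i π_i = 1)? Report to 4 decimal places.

Balance equations π_j = Σ_i π_i·P[i][j]:
  π_0 = 3/10·π_0 + 1/5·π_1 + 1/5·π_2 + 2/5·π_3
  π_1 = 3/10·π_0 + 3/10·π_1 + 1/5·π_2 + 1/10·π_3
  π_2 = 1/5·π_0 + 1/10·π_1 + 2/5·π_2 + 3/10·π_3
  normalize: π_0 + π_1 + π_2 + π_3 = 1
Solving the linear system gives exactly π = [57/206, 93/412, 26/103, 101/412].

π = [0.2767, 0.2257, 0.2524, 0.2451]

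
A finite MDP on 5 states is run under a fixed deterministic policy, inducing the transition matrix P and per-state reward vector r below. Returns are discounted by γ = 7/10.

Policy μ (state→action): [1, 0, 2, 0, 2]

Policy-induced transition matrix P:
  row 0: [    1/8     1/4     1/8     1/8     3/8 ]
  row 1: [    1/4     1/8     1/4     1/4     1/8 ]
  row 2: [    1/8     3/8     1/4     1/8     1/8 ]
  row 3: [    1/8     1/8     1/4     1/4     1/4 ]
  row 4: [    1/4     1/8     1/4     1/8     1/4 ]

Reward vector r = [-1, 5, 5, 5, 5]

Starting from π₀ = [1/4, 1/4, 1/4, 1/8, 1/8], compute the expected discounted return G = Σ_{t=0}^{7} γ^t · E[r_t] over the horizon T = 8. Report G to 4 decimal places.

G = 11.9420

t=0: π = [0.2500, 0.2500, 0.2500, 0.1250, 0.1250], E[r] = 3.5000, γ^t·E[r] = 3.500000, running G = 3.500000
t=1: π = [0.1719, 0.2188, 0.2188, 0.1719, 0.2188], E[r] = 3.9688, γ^t·E[r] = 2.778125, running G = 6.278125
t=2: π = [0.1797, 0.2012, 0.2285, 0.1738, 0.2168], E[r] = 3.9219, γ^t·E[r] = 1.921719, running G = 8.199844
t=3: π = [0.1772, 0.2046, 0.2275, 0.1719, 0.2188], E[r] = 3.9365, γ^t·E[r] = 1.350228, running G = 9.550071
t=4: π = [0.1779, 0.2040, 0.2278, 0.1721, 0.2181], E[r] = 3.9325, γ^t·E[r] = 0.944192, running G = 10.494263
t=5: π = [0.1778, 0.2042, 0.2278, 0.1720, 0.2183], E[r] = 3.9334, γ^t·E[r] = 0.661081, running G = 11.155344
t=6: π = [0.1778, 0.2042, 0.2278, 0.1720, 0.2182], E[r] = 3.9332, γ^t·E[r] = 0.462732, running G = 11.618076
t=7: π = [0.1778, 0.2042, 0.2278, 0.1720, 0.2182], E[r] = 3.9332, γ^t·E[r] = 0.323917, running G = 11.941993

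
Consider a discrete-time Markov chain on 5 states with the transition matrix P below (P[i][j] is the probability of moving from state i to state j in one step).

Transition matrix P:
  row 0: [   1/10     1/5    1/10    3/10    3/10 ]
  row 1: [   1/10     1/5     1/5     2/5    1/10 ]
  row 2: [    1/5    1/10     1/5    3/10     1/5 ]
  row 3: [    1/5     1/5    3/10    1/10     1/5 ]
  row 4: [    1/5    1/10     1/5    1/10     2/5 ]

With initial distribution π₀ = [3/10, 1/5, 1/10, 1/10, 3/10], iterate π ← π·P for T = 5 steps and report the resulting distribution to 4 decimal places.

π = [0.1678, 0.1543, 0.2053, 0.2210, 0.2517]

t=0: π = [0.3000, 0.2000, 0.1000, 0.1000, 0.3000]
t=1: π = [0.1500, 0.1600, 0.1800, 0.2400, 0.2700]
t=2: π = [0.1690, 0.1550, 0.2090, 0.2140, 0.2530]
t=3: π = [0.1676, 0.1538, 0.2045, 0.2221, 0.2520]
t=4: π = [0.1679, 0.1544, 0.2055, 0.2206, 0.2518]
t=5: π = [0.1678, 0.1543, 0.2053, 0.2210, 0.2517]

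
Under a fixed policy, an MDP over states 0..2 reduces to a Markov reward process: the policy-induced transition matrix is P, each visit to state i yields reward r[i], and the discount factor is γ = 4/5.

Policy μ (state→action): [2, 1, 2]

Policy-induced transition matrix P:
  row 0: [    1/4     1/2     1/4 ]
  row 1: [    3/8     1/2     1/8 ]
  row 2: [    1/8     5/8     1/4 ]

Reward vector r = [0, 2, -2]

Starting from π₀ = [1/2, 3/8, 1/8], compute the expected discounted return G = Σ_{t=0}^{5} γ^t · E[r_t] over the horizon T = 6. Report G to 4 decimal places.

t=0: π = [0.5000, 0.3750, 0.1250], E[r] = 0.5000, γ^t·E[r] = 0.500000, running G = 0.500000
t=1: π = [0.2813, 0.5156, 0.2031], E[r] = 0.6250, γ^t·E[r] = 0.500000, running G = 1.000000
t=2: π = [0.2891, 0.5254, 0.1855], E[r] = 0.6797, γ^t·E[r] = 0.435000, running G = 1.435000
t=3: π = [0.2925, 0.5232, 0.1843], E[r] = 0.6777, γ^t·E[r] = 0.347000, running G = 1.782000
t=4: π = [0.2924, 0.5230, 0.1846], E[r] = 0.6769, γ^t·E[r] = 0.277250, running G = 2.059250
t=5: π = [0.2923, 0.5231, 0.1846], E[r] = 0.6769, γ^t·E[r] = 0.221810, running G = 2.281060

G = 2.2811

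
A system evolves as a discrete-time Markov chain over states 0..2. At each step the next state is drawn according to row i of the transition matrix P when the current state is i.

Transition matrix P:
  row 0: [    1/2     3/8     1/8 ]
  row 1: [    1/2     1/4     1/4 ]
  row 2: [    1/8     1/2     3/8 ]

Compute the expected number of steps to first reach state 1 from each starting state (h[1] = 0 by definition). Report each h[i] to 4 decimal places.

First-step conditioning: h[1] = 0; for i ≠ 1, h[i] = 1 + Σ_k P[i][k]·h[k].
  h[0] = 1 + 1/2·h[0] + 1/8·h[2]
  h[2] = 1 + 1/8·h[0] + 3/8·h[2]
Solving the 2×2 linear system over states ≠ 1 gives exactly h = [48/19, 0, 40/19] (h[1] = 0 is the target).

h = [2.5263, 0.0000, 2.1053]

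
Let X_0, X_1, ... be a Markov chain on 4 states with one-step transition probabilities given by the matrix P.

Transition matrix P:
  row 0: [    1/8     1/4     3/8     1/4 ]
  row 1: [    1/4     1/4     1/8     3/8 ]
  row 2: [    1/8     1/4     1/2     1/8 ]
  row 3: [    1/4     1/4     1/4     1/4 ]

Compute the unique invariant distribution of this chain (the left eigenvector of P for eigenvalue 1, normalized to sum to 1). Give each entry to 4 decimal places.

Balance equations π_j = Σ_i π_i·P[i][j]:
  π_0 = 1/8·π_0 + 1/4·π_1 + 1/8·π_2 + 1/4·π_3
  π_1 = 1/4·π_0 + 1/4·π_1 + 1/4·π_2 + 1/4·π_3
  π_2 = 3/8·π_0 + 1/8·π_1 + 1/2·π_2 + 1/4·π_3
  normalize: π_0 + π_1 + π_2 + π_3 = 1
Solving the linear system gives exactly π = [41/220, 1/4, 71/220, 53/220].

π = [0.1864, 0.2500, 0.3227, 0.2409]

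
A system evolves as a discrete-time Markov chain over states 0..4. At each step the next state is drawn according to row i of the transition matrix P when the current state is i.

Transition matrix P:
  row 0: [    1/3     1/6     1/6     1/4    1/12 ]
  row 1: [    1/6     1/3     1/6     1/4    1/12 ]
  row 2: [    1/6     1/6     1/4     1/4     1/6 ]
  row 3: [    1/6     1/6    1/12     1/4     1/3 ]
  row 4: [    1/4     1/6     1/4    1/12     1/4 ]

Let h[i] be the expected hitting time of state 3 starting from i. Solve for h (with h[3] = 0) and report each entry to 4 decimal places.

h = [4.3455, 4.3455, 4.4252, 0.0000, 5.2226]

First-step conditioning: h[3] = 0; for i ≠ 3, h[i] = 1 + Σ_k P[i][k]·h[k].
  h[0] = 1 + 1/3·h[0] + 1/6·h[1] + 1/6·h[2] + 1/12·h[4]
  h[1] = 1 + 1/6·h[0] + 1/3·h[1] + 1/6·h[2] + 1/12·h[4]
  h[2] = 1 + 1/6·h[0] + 1/6·h[1] + 1/4·h[2] + 1/6·h[4]
  h[4] = 1 + 1/4·h[0] + 1/6·h[1] + 1/4·h[2] + 1/4·h[4]
Solving the 4×4 linear system over states ≠ 3 gives exactly h = [1308/301, 1308/301, 1332/301, 0, 1572/301] (h[3] = 0 is the target).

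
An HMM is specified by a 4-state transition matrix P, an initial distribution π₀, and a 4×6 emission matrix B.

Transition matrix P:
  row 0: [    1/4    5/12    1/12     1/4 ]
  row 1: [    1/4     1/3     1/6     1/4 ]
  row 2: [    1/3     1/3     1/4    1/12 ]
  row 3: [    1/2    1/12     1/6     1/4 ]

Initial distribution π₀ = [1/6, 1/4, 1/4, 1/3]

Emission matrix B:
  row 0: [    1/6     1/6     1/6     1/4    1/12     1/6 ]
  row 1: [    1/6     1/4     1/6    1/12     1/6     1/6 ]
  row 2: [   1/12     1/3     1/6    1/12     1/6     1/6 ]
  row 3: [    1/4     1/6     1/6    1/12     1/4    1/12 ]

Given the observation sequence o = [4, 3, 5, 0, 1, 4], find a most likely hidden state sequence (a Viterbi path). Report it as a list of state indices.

t=0: δ = [1.389e-02, 4.167e-02, 4.167e-02, 8.333e-02]  (obs o_0=4)
t=1: δ = [1.042e-02, 1.157e-03, 1.157e-03, 1.736e-03]  ψ = [3, 1, 3, 3]  (obs o_1=3)
t=2: δ = [4.340e-04, 7.234e-04, 1.447e-04, 2.170e-04]  ψ = [0, 0, 0, 0]  (obs o_2=5)
t=3: δ = [3.014e-05, 4.019e-05, 1.005e-05, 4.521e-05]  ψ = [1, 1, 1, 1]  (obs o_3=0)
t=4: δ = [3.768e-06, 3.349e-06, 2.512e-06, 1.884e-06]  ψ = [3, 1, 3, 3]  (obs o_4=1)
t=5: δ = [7.849e-08, 2.616e-07, 1.047e-07, 2.355e-07]  ψ = [0, 0, 2, 0]  (obs o_5=4)
backtrack: best end state = 1; path = [3, 0, 1, 3, 0, 1]

path = [3, 0, 1, 3, 0, 1]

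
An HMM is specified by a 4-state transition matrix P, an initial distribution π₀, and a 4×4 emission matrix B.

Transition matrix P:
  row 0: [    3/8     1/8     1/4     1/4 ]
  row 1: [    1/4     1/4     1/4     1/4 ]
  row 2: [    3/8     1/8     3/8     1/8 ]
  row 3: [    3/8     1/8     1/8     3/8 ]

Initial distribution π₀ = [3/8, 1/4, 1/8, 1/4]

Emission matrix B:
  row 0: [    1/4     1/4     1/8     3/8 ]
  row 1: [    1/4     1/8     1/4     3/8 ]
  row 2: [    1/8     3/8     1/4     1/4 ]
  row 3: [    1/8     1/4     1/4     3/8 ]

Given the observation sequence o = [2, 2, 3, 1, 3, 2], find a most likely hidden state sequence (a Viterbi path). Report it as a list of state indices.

t=0: δ = [4.688e-02, 6.250e-02, 3.125e-02, 6.250e-02]  (obs o_0=2)
t=1: δ = [2.930e-03, 3.906e-03, 3.906e-03, 5.859e-03]  ψ = [3, 1, 1, 3]  (obs o_1=2)
t=2: δ = [8.240e-04, 3.662e-04, 3.662e-04, 8.240e-04]  ψ = [3, 1, 2, 3]  (obs o_2=3)
t=3: δ = [7.725e-05, 1.287e-05, 7.725e-05, 7.725e-05]  ψ = [0, 0, 0, 3]  (obs o_3=1)
t=4: δ = [1.086e-05, 3.621e-06, 7.242e-06, 1.086e-05]  ψ = [0, 0, 2, 3]  (obs o_4=3)
t=5: δ = [5.092e-07, 3.395e-07, 6.789e-07, 1.018e-06]  ψ = [0, 0, 0, 3]  (obs o_5=2)
backtrack: best end state = 3; path = [3, 3, 3, 3, 3, 3]

path = [3, 3, 3, 3, 3, 3]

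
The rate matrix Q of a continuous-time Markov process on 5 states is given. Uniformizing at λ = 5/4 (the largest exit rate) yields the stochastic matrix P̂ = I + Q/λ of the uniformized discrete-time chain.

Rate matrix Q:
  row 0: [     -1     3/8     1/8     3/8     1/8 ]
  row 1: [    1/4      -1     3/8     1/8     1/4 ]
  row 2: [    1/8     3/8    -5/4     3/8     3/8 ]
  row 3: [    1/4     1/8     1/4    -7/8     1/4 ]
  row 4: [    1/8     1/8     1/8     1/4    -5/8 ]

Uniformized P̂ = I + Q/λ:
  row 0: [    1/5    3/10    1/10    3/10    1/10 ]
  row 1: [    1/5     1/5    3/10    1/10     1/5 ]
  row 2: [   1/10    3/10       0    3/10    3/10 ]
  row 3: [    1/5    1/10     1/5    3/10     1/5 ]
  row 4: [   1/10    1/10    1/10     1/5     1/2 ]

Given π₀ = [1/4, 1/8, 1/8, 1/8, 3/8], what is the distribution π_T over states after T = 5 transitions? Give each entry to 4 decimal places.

π = [0.1571, 0.1782, 0.1446, 0.2360, 0.2841]

t=0: π = [0.2500, 0.1250, 0.1250, 0.1250, 0.3750]
t=1: π = [0.1500, 0.1875, 0.1250, 0.2375, 0.3000]
t=2: π = [0.1575, 0.1738, 0.1488, 0.2325, 0.2875]
t=3: π = [0.1564, 0.1786, 0.1431, 0.2365, 0.2854]
t=4: π = [0.1572, 0.1778, 0.1451, 0.2357, 0.2843]
t=5: π = [0.1571, 0.1782, 0.1446, 0.2360, 0.2841]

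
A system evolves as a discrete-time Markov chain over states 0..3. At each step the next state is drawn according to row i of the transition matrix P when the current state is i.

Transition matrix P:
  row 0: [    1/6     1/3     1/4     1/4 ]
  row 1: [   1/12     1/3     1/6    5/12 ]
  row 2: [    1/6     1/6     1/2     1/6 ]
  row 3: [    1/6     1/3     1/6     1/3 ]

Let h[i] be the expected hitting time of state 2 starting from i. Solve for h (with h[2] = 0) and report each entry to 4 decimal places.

h = [5.1429, 5.6494, 0.0000, 5.6104]

First-step conditioning: h[2] = 0; for i ≠ 2, h[i] = 1 + Σ_k P[i][k]·h[k].
  h[0] = 1 + 1/6·h[0] + 1/3·h[1] + 1/4·h[3]
  h[1] = 1 + 1/12·h[0] + 1/3·h[1] + 5/12·h[3]
  h[3] = 1 + 1/6·h[0] + 1/3·h[1] + 1/3·h[3]
Solving the 3×3 linear system over states ≠ 2 gives exactly h = [36/7, 435/77, 0, 432/77] (h[2] = 0 is the target).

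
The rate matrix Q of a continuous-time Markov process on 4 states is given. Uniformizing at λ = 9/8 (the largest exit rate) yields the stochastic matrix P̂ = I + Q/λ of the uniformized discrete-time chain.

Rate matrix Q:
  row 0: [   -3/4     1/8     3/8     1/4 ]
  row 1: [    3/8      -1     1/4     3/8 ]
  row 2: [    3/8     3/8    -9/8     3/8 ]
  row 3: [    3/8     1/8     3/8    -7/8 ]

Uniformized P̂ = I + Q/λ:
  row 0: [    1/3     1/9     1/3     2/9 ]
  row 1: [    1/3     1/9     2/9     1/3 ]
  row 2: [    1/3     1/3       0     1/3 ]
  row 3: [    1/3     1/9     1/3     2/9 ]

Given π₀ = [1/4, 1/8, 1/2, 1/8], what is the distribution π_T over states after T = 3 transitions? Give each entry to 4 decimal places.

π = [0.3333, 0.1684, 0.2313, 0.2670]

t=0: π = [0.2500, 0.1250, 0.5000, 0.1250]
t=1: π = [0.3333, 0.2222, 0.1528, 0.2917]
t=2: π = [0.3333, 0.1451, 0.2577, 0.2639]
t=3: π = [0.3333, 0.1684, 0.2313, 0.2670]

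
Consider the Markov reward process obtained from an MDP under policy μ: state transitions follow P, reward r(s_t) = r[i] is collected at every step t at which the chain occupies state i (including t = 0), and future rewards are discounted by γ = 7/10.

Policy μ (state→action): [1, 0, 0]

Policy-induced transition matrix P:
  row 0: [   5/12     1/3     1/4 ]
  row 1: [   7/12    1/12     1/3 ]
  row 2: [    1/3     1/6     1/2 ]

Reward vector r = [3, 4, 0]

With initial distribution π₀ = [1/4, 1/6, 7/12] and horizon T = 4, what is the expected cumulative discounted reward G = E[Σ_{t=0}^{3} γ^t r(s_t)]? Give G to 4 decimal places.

G = 4.5596

t=0: π = [0.2500, 0.1667, 0.5833], E[r] = 1.4167, γ^t·E[r] = 1.416667, running G = 1.416667
t=1: π = [0.3958, 0.1944, 0.4097], E[r] = 1.9653, γ^t·E[r] = 1.375694, running G = 2.792361
t=2: π = [0.4149, 0.2164, 0.3686], E[r] = 2.1105, γ^t·E[r] = 1.034161, running G = 3.826522
t=3: π = [0.4220, 0.2178, 0.3602], E[r] = 2.1372, γ^t·E[r] = 0.733060, running G = 4.559582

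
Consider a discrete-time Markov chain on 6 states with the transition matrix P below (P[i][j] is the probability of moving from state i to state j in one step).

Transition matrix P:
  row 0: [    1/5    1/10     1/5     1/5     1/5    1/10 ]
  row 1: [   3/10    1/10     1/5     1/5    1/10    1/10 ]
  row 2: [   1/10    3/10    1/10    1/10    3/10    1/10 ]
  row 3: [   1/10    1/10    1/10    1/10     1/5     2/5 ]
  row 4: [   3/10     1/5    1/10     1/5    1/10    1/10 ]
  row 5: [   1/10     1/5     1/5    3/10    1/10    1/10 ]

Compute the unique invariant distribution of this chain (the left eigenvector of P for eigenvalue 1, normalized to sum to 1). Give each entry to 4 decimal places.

Balance equations π_j = Σ_i π_i·P[i][j]:
  π_0 = 1/5·π_0 + 3/10·π_1 + 1/10·π_2 + 1/10·π_3 + 3/10·π_4 + 1/10·π_5
  π_1 = 1/10·π_0 + 1/10·π_1 + 3/10·π_2 + 1/10·π_3 + 1/5·π_4 + 1/5·π_5
  π_2 = 1/5·π_0 + 1/5·π_1 + 1/10·π_2 + 1/10·π_3 + 1/10·π_4 + 1/5·π_5
  π_3 = 1/5·π_0 + 1/5·π_1 + 1/10·π_2 + 1/10·π_3 + 1/5·π_4 + 3/10·π_5
  π_4 = 1/5·π_0 + 1/10·π_1 + 3/10·π_2 + 1/5·π_3 + 1/10·π_4 + 1/10·π_5
  normalize: π_0 + π_1 + π_2 + π_3 + π_4 + π_5 = 1
Solving the linear system gives exactly π = [12011/65213, 21149/130426, 19577/130426, 11884/65213, 21737/130426, 20173/130426].

π = [0.1842, 0.1622, 0.1501, 0.1822, 0.1667, 0.1547]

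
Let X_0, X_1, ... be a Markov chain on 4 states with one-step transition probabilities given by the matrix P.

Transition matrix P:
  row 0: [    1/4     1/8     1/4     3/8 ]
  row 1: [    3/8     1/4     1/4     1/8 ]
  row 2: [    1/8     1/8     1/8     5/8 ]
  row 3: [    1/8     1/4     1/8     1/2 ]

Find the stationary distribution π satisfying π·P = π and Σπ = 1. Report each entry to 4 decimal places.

π = [0.2008, 0.2030, 0.1755, 0.4207]

Balance equations π_j = Σ_i π_i·P[i][j]:
  π_0 = 1/4·π_0 + 3/8·π_1 + 1/8·π_2 + 1/8·π_3
  π_1 = 1/8·π_0 + 1/4·π_1 + 1/8·π_2 + 1/4·π_3
  π_2 = 1/4·π_0 + 1/4·π_1 + 1/8·π_2 + 1/8·π_3
  normalize: π_0 + π_1 + π_2 + π_3 = 1
Solving the linear system gives exactly π = [95/473, 96/473, 83/473, 199/473].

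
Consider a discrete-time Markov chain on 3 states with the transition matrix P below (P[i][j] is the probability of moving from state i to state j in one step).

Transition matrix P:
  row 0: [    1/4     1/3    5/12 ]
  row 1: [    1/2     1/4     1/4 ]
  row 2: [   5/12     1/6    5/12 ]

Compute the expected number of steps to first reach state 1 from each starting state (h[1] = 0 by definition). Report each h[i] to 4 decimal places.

h = [3.7895, 0.0000, 4.4211]

First-step conditioning: h[1] = 0; for i ≠ 1, h[i] = 1 + Σ_k P[i][k]·h[k].
  h[0] = 1 + 1/4·h[0] + 5/12·h[2]
  h[2] = 1 + 5/12·h[0] + 5/12·h[2]
Solving the 2×2 linear system over states ≠ 1 gives exactly h = [72/19, 0, 84/19] (h[1] = 0 is the target).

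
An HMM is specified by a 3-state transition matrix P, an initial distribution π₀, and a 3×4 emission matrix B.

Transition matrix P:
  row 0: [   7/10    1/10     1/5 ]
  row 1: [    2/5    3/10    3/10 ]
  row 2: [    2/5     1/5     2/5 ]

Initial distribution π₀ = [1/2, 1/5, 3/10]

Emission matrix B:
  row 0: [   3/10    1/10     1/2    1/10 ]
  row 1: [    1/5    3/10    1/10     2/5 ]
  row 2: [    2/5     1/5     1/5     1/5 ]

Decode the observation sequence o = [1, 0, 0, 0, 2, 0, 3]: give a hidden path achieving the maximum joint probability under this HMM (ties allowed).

path = [0, 0, 0, 0, 0, 0, 0]

t=0: δ = [5.000e-02, 6.000e-02, 6.000e-02]  (obs o_0=1)
t=1: δ = [1.050e-02, 3.600e-03, 9.600e-03]  ψ = [0, 1, 2]  (obs o_1=0)
t=2: δ = [2.205e-03, 3.840e-04, 1.536e-03]  ψ = [0, 2, 2]  (obs o_2=0)
t=3: δ = [4.631e-04, 6.144e-05, 2.458e-04]  ψ = [0, 2, 2]  (obs o_3=0)
t=4: δ = [1.621e-04, 4.915e-06, 1.966e-05]  ψ = [0, 2, 2]  (obs o_4=2)
t=5: δ = [3.403e-05, 3.241e-06, 1.297e-05]  ψ = [0, 0, 0]  (obs o_5=0)
t=6: δ = [2.382e-06, 1.361e-06, 1.361e-06]  ψ = [0, 0, 0]  (obs o_6=3)
backtrack: best end state = 0; path = [0, 0, 0, 0, 0, 0, 0]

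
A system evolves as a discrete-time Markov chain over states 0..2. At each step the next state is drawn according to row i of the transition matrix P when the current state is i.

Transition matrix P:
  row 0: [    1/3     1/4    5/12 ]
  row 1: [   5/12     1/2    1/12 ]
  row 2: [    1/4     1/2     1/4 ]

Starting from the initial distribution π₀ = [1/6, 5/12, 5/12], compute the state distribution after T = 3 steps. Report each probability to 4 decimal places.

t=0: π = [0.1667, 0.4167, 0.4167]
t=1: π = [0.3333, 0.4583, 0.2083]
t=2: π = [0.3542, 0.4167, 0.2292]
t=3: π = [0.3490, 0.4115, 0.2396]

π = [0.3490, 0.4115, 0.2396]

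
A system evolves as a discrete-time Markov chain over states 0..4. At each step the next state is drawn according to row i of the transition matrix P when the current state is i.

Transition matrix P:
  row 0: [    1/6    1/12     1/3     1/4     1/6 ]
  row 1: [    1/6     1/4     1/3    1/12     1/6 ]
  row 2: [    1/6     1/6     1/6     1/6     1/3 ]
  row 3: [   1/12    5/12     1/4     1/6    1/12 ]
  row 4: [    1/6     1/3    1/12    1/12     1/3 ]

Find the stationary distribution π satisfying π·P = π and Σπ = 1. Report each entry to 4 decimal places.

Balance equations π_j = Σ_i π_i·P[i][j]:
  π_0 = 1/6·π_0 + 1/6·π_1 + 1/6·π_2 + 1/12·π_3 + 1/6·π_4
  π_1 = 1/12·π_0 + 1/4·π_1 + 1/6·π_2 + 5/12·π_3 + 1/3·π_4
  π_2 = 1/3·π_0 + 1/3·π_1 + 1/6·π_2 + 1/4·π_3 + 1/12·π_4
  π_3 = 1/4·π_0 + 1/12·π_1 + 1/6·π_2 + 1/6·π_3 + 1/12·π_4
  normalize: π_0 + π_1 + π_2 + π_3 + π_4 = 1
Solving the linear system gives exactly π = [1523/9824, 2435/9824, 1111/4912, 343/2456, 71/307].

π = [0.1550, 0.2479, 0.2262, 0.1397, 0.2313]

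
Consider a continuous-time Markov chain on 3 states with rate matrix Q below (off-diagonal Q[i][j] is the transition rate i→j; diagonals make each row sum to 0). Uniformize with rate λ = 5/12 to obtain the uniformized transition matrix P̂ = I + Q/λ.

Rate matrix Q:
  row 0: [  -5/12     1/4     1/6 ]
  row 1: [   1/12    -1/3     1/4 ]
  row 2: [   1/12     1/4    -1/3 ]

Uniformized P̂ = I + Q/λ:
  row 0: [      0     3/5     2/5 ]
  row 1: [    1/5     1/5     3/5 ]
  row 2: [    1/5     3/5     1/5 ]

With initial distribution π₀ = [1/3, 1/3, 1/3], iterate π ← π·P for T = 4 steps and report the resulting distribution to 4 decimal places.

t=0: π = [0.3333, 0.3333, 0.3333]
t=1: π = [0.1333, 0.4667, 0.4000]
t=2: π = [0.1733, 0.4133, 0.4133]
t=3: π = [0.1653, 0.4347, 0.4000]
t=4: π = [0.1669, 0.4261, 0.4069]

π = [0.1669, 0.4261, 0.4069]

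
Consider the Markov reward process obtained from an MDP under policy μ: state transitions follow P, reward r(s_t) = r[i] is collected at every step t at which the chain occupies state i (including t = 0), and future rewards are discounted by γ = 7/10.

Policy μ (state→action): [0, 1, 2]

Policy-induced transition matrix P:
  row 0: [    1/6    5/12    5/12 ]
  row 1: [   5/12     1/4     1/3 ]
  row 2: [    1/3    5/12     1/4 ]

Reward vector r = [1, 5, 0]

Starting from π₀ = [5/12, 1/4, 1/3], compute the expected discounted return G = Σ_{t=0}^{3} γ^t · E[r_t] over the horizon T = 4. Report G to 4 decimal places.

t=0: π = [0.4167, 0.2500, 0.3333], E[r] = 1.6667, γ^t·E[r] = 1.666667, running G = 1.666667
t=1: π = [0.2847, 0.3750, 0.3403], E[r] = 2.1597, γ^t·E[r] = 1.511806, running G = 3.178472
t=2: π = [0.3171, 0.3542, 0.3287], E[r] = 2.0880, γ^t·E[r] = 1.023102, running G = 4.201574
t=3: π = [0.3100, 0.3576, 0.3324], E[r] = 2.0982, γ^t·E[r] = 0.719678, running G = 4.921252

G = 4.9213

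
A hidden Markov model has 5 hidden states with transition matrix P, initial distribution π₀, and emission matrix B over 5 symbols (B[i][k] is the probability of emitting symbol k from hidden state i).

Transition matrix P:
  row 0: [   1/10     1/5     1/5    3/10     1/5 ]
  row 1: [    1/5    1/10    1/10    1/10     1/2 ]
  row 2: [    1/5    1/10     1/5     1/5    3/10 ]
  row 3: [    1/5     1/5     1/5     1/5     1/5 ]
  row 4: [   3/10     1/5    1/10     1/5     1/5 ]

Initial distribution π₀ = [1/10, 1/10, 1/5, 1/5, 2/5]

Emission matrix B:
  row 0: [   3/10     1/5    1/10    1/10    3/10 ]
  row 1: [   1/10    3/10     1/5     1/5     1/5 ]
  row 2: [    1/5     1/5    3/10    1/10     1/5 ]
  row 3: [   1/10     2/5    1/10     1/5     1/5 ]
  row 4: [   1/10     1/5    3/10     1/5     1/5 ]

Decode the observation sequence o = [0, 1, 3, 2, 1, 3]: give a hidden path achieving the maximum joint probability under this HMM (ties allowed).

t=0: δ = [3.000e-02, 1.000e-02, 4.000e-02, 2.000e-02, 4.000e-02]  (obs o_0=0)
t=1: δ = [2.400e-03, 2.400e-03, 1.600e-03, 3.600e-03, 2.400e-03]  ψ = [4, 4, 2, 0, 2]  (obs o_1=1)
t=2: δ = [7.200e-05, 1.440e-04, 7.200e-05, 1.440e-04, 2.400e-04]  ψ = [3, 3, 3, 0, 1]  (obs o_2=3)
t=3: δ = [7.200e-06, 9.600e-06, 8.640e-06, 4.800e-06, 2.160e-05]  ψ = [4, 4, 3, 4, 1]  (obs o_3=2)
t=4: δ = [1.296e-06, 1.296e-06, 4.320e-07, 1.728e-06, 9.600e-07]  ψ = [4, 4, 4, 4, 1]  (obs o_4=1)
t=5: δ = [3.456e-08, 6.912e-08, 3.456e-08, 7.776e-08, 1.296e-07]  ψ = [3, 3, 3, 0, 1]  (obs o_5=3)
backtrack: best end state = 4; path = [0, 3, 1, 4, 1, 4]

path = [0, 3, 1, 4, 1, 4]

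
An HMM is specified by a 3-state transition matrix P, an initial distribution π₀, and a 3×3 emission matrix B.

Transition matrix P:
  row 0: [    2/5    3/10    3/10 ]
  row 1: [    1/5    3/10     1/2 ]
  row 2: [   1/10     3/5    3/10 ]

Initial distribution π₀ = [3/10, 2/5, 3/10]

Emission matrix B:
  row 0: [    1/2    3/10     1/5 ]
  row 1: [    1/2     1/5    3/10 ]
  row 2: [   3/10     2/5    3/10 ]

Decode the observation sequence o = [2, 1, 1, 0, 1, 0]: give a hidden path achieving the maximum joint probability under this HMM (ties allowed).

path = [1, 2, 2, 1, 2, 1]

t=0: δ = [6.000e-02, 1.200e-01, 9.000e-02]  (obs o_0=2)
t=1: δ = [7.200e-03, 1.080e-02, 2.400e-02]  ψ = [0, 2, 1]  (obs o_1=1)
t=2: δ = [8.640e-04, 2.880e-03, 2.880e-03]  ψ = [0, 2, 2]  (obs o_2=1)
t=3: δ = [2.880e-04, 8.640e-04, 4.320e-04]  ψ = [1, 2, 1]  (obs o_3=0)
t=4: δ = [5.184e-05, 5.184e-05, 1.728e-04]  ψ = [1, 1, 1]  (obs o_4=1)
t=5: δ = [1.037e-05, 5.184e-05, 1.555e-05]  ψ = [0, 2, 2]  (obs o_5=0)
backtrack: best end state = 1; path = [1, 2, 2, 1, 2, 1]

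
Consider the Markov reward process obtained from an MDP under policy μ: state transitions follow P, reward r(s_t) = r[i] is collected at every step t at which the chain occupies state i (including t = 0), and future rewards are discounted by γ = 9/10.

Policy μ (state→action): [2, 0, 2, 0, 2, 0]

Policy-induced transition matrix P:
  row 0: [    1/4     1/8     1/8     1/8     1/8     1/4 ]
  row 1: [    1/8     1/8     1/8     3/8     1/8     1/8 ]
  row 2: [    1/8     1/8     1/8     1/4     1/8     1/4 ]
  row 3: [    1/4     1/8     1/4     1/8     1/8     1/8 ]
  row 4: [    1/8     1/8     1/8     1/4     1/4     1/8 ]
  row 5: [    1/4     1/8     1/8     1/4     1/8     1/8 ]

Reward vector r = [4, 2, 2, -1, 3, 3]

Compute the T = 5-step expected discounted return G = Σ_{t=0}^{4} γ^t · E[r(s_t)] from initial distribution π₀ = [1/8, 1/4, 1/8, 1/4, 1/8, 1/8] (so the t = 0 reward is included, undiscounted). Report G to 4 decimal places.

t=0: π = [0.1250, 0.2500, 0.1250, 0.2500, 0.1250, 0.1250], E[r] = 1.7500, γ^t·E[r] = 1.750000, running G = 1.750000
t=1: π = [0.1875, 0.1250, 0.1563, 0.2344, 0.1406, 0.1563], E[r] = 1.9688, γ^t·E[r] = 1.771875, running G = 3.521875
t=2: π = [0.1973, 0.1250, 0.1543, 0.2129, 0.1426, 0.1680], E[r] = 2.0664, γ^t·E[r] = 1.673789, running G = 5.195664
t=3: π = [0.1973, 0.1250, 0.1516, 0.2144, 0.1428, 0.1689], E[r] = 2.0632, γ^t·E[r] = 1.504096, running G = 6.699760
t=4: π = [0.1976, 0.1250, 0.1518, 0.2142, 0.1429, 0.1686], E[r] = 2.0641, γ^t·E[r] = 1.354247, running G = 8.054008

G = 8.0540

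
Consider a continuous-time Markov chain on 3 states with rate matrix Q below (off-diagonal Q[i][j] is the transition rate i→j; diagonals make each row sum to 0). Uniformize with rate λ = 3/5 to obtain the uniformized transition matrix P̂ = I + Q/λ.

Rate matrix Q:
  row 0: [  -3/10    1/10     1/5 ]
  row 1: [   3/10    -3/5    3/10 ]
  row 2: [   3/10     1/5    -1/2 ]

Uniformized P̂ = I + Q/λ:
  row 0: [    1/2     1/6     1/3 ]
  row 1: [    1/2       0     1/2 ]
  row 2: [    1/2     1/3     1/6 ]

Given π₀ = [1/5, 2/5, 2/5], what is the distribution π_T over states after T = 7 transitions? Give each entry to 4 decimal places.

t=0: π = [0.2000, 0.4000, 0.4000]
t=1: π = [0.5000, 0.1667, 0.3333]
t=2: π = [0.5000, 0.1944, 0.3056]
t=3: π = [0.5000, 0.1852, 0.3148]
t=4: π = [0.5000, 0.1883, 0.3117]
t=5: π = [0.5000, 0.1872, 0.3128]
t=6: π = [0.5000, 0.1876, 0.3124]
t=7: π = [0.5000, 0.1875, 0.3125]

π = [0.5000, 0.1875, 0.3125]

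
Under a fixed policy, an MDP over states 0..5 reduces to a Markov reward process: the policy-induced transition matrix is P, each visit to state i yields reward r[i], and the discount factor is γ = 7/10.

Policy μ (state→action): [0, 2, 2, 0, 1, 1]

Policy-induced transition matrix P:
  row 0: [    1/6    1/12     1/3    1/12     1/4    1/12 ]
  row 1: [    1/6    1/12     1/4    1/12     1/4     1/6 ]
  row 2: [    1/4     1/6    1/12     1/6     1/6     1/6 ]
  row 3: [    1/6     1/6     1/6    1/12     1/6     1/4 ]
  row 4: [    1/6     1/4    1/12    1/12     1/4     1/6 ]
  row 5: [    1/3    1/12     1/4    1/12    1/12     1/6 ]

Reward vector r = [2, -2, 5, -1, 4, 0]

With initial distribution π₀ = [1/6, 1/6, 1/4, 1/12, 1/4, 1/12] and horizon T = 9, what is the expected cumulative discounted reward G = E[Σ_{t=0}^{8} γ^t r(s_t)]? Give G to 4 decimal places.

t=0: π = [0.1667, 0.1667, 0.2500, 0.0833, 0.2500, 0.0833], E[r] = 2.1667, γ^t·E[r] = 2.166667, running G = 2.166667
t=1: π = [0.2014, 0.1528, 0.1736, 0.1042, 0.2083, 0.1597], E[r] = 1.6944, γ^t·E[r] = 1.186111, running G = 3.352778
t=2: π = [0.2078, 0.1412, 0.1944, 0.0978, 0.2002, 0.1586], E[r] = 1.8084, γ^t·E[r] = 0.886140, running G = 4.238918
t=3: π = [0.2093, 0.1411, 0.1934, 0.0995, 0.1992, 0.1575], E[r] = 1.8007, γ^t·E[r] = 0.617651, running G = 4.856569
t=4: π = [0.2090, 0.1409, 0.1937, 0.0994, 0.1993, 0.1575], E[r] = 1.8026, γ^t·E[r] = 0.432815, running G = 5.289385
t=5: π = [0.2091, 0.1410, 0.1936, 0.0995, 0.1993, 0.1575], E[r] = 1.8021, γ^t·E[r] = 0.302872, running G = 5.592257
t=6: π = [0.2091, 0.1410, 0.1936, 0.0995, 0.1993, 0.1575], E[r] = 1.8022, γ^t·E[r] = 0.212025, running G = 5.804281
t=7: π = [0.2091, 0.1410, 0.1936, 0.0995, 0.1993, 0.1575], E[r] = 1.8022, γ^t·E[r] = 0.148415, running G = 5.952697
t=8: π = [0.2091, 0.1410, 0.1936, 0.0995, 0.1993, 0.1575], E[r] = 1.8022, γ^t·E[r] = 0.103891, running G = 6.056588

G = 6.0566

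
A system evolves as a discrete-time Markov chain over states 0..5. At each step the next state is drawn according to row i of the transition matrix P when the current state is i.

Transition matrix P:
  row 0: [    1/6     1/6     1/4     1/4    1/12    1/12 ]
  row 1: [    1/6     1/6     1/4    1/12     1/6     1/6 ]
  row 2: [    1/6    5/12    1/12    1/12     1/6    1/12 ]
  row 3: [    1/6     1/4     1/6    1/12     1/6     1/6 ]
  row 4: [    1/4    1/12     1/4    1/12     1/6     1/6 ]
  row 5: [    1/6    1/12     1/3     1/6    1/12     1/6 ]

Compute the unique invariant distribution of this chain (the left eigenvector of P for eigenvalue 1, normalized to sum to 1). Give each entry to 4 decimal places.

π = [0.1784, 0.2079, 0.2150, 0.1242, 0.1406, 0.1339]

Balance equations π_j = Σ_i π_i·P[i][j]:
  π_0 = 1/6·π_0 + 1/6·π_1 + 1/6·π_2 + 1/6·π_3 + 1/4·π_4 + 1/6·π_5
  π_1 = 1/6·π_0 + 1/6·π_1 + 5/12·π_2 + 1/4·π_3 + 1/12·π_4 + 1/12·π_5
  π_2 = 1/4·π_0 + 1/4·π_1 + 1/12·π_2 + 1/6·π_3 + 1/4·π_4 + 1/3·π_5
  π_3 = 1/4·π_0 + 1/12·π_1 + 1/12·π_2 + 1/12·π_3 + 1/12·π_4 + 1/6·π_5
  π_4 = 1/12·π_0 + 1/6·π_1 + 1/6·π_2 + 1/6·π_3 + 1/6·π_4 + 1/12·π_5
  normalize: π_0 + π_1 + π_2 + π_3 + π_4 + π_5 = 1
Solving the linear system gives exactly π = [52401/293749, 61066/293749, 63149/293749, 36490/293749, 41314/293749, 39329/293749].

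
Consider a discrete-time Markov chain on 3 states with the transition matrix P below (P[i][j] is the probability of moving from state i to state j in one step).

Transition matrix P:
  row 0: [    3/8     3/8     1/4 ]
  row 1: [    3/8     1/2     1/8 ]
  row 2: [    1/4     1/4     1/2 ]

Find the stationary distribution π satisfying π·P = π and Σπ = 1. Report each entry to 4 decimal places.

Balance equations π_j = Σ_i π_i·P[i][j]:
  π_0 = 3/8·π_0 + 3/8·π_1 + 1/4·π_2
  π_1 = 3/8·π_0 + 1/2·π_1 + 1/4·π_2
  normalize: π_0 + π_1 + π_2 = 1
Solving the linear system gives exactly π = [14/41, 16/41, 11/41].

π = [0.3415, 0.3902, 0.2683]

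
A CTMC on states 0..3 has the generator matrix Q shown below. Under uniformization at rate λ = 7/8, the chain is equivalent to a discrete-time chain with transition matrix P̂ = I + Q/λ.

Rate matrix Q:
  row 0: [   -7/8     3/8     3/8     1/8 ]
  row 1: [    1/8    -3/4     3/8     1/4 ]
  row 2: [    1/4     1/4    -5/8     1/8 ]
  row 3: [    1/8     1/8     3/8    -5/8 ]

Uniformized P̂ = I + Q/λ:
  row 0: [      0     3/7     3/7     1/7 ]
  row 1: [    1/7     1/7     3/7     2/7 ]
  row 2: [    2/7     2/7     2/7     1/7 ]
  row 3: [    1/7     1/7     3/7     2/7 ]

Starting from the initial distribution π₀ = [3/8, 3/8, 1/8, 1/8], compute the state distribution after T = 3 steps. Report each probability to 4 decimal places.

t=0: π = [0.3750, 0.3750, 0.1250, 0.1250]
t=1: π = [0.1071, 0.2679, 0.4107, 0.2143]
t=2: π = [0.1862, 0.2321, 0.3699, 0.2117]
t=3: π = [0.1691, 0.2489, 0.3757, 0.2063]

π = [0.1691, 0.2489, 0.3757, 0.2063]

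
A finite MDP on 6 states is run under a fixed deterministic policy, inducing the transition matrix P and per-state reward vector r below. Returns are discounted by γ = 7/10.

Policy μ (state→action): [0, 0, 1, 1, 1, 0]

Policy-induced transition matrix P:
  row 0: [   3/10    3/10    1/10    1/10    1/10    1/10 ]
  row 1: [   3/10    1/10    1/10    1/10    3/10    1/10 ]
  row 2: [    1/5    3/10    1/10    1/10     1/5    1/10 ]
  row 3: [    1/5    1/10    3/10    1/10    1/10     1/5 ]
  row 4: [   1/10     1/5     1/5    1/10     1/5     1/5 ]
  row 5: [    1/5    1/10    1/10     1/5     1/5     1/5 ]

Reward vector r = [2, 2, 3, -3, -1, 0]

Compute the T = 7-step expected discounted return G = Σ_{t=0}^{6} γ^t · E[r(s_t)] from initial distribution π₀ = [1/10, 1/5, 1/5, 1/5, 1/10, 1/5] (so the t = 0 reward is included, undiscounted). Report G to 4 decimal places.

t=0: π = [0.1000, 0.2000, 0.2000, 0.2000, 0.1000, 0.2000], E[r] = 0.5000, γ^t·E[r] = 0.500000, running G = 0.500000
t=1: π = [0.2200, 0.1700, 0.1500, 0.1200, 0.1900, 0.1500], E[r] = 0.6800, γ^t·E[r] = 0.476000, running G = 0.976000
t=2: π = [0.2200, 0.1930, 0.1430, 0.1150, 0.1830, 0.1460], E[r] = 0.7270, γ^t·E[r] = 0.356230, running G = 1.332230
t=3: π = [0.2230, 0.1909, 0.1413, 0.1146, 0.1858, 0.1444], E[r] = 0.7221, γ^t·E[r] = 0.247680, running G = 1.579910
t=4: π = [0.2228, 0.1914, 0.1415, 0.1144, 0.1853, 0.1445], E[r] = 0.7244, γ^t·E[r] = 0.173916, running G = 1.753827
t=5: π = [0.2229, 0.1914, 0.1414, 0.1144, 0.1854, 0.1444], E[r] = 0.7241, γ^t·E[r] = 0.121695, running G = 1.875522
t=6: π = [0.2229, 0.1914, 0.1414, 0.1144, 0.1854, 0.1444], E[r] = 0.7241, γ^t·E[r] = 0.085195, running G = 1.960717

G = 1.9607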